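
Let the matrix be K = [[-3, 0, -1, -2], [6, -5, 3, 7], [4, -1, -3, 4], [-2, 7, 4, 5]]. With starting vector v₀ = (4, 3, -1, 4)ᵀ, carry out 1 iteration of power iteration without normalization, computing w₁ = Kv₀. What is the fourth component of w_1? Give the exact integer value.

w1 = Kv₀ = ((-3)·4 + 0·3 + (-1)·(-1) + (-2)·4; 6·4 + (-5)·3 + 3·(-1) + 7·4; 4·4 + (-1)·3 + (-3)·(-1) + 4·4; (-2)·4 + 7·3 + 4·(-1) + 5·4) = (-19, 34, 32, 29)
The requested component of w1 is 29.

29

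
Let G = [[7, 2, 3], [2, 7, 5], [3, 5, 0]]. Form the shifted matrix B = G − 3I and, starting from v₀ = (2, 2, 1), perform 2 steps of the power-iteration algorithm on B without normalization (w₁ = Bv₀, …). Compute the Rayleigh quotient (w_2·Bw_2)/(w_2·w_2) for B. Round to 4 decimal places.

B = G − 3I has rows (4, 2, 3); (2, 4, 5); (3, 5, -3)
w1 = Bv₀ = (4·2 + 2·2 + 3·1; 2·2 + 4·2 + 5·1; 3·2 + 5·2 + (-3)·1) = (15, 17, 13)
w2 = Bw1 = (4·15 + 2·17 + 3·13; 2·15 + 4·17 + 5·13; 3·15 + 5·17 + (-3)·13) = (133, 163, 91)
Bw2 = (1131, 1373, 941)
w2·Bw2 = 459853; w2·w2 = 52539; μ ≈ 459853/52539 = 8.7526

8.7526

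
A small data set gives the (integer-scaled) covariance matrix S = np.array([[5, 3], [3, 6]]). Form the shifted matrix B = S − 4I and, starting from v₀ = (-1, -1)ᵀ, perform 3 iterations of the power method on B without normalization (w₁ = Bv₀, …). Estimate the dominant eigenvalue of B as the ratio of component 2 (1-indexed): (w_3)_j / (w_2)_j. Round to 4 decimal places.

B = S − 4I has rows (1, 3); (3, 2)
w1 = Bv₀ = (1·(-1) + 3·(-1); 3·(-1) + 2·(-1)) = (-4, -5)
w2 = Bw1 = (1·(-4) + 3·(-5); 3·(-4) + 2·(-5)) = (-19, -22)
w3 = Bw2 = (-85, -101)
Ratio: -101/-22 = 4.5909

4.5909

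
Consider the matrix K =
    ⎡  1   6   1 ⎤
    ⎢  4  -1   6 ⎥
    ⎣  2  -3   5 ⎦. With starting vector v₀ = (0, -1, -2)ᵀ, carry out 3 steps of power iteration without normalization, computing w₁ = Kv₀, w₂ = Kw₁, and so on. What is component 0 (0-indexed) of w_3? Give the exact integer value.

w1 = Kv₀ = (1·0 + 6·(-1) + 1·(-2); 4·0 + (-1)·(-1) + 6·(-2); 2·0 + (-3)·(-1) + 5·(-2)) = (-8, -11, -7)
w2 = Kw1 = (1·(-8) + 6·(-11) + 1·(-7); 4·(-8) + (-1)·(-11) + 6·(-7); 2·(-8) + (-3)·(-11) + 5·(-7)) = (-81, -63, -18)
w3 = Kw2 = (-477, -369, -63)
The requested component of w3 is -477.

-477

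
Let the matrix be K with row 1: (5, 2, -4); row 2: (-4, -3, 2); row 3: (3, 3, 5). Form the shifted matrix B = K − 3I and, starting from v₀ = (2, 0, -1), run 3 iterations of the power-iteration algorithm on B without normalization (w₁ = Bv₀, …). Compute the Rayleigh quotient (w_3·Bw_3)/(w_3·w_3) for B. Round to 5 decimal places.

-6.14451

B = K − 3I has rows (2, 2, -4); (-4, -6, 2); (3, 3, 2)
w1 = Bv₀ = (2·2 + 2·0 + (-4)·(-1); (-4)·2 + (-6)·0 + 2·(-1); 3·2 + 3·0 + 2·(-1)) = (8, -10, 4)
w2 = Bw1 = (2·8 + 2·(-10) + (-4)·4; (-4)·8 + (-6)·(-10) + 2·4; 3·8 + 3·(-10) + 2·4) = (-20, 36, 2)
w3 = Bw2 = (24, -132, 52)
Bw3 = (-424, 800, -220)
w3·Bw3 = -127216; w3·w3 = 20704; μ ≈ -127216/20704 = -6.14451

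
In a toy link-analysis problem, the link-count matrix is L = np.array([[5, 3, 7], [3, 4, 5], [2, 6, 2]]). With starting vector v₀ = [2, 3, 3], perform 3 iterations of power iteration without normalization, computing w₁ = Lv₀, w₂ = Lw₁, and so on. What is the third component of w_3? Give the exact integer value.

w1 = Lv₀ = (40, 33, 28)
w2 = Lw1 = (495, 392, 334)
w3 = Lw2 = (5989, 4723, 4010)
The requested component of w3 is 4010.

4010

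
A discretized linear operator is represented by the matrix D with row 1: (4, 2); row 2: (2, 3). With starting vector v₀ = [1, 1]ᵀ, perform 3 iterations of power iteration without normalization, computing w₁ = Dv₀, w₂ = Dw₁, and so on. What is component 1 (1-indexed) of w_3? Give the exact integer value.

190

w1 = Dv₀ = (4·1 + 2·1; 2·1 + 3·1) = (6, 5)
w2 = Dw1 = (4·6 + 2·5; 2·6 + 3·5) = (34, 27)
w3 = Dw2 = (190, 149)
The requested component of w3 is 190.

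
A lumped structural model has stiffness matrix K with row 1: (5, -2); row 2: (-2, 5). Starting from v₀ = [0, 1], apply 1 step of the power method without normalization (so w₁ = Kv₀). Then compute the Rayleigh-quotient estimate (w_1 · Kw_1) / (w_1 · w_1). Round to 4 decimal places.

λ ≈ 6.3793

w1 = Kv₀ = (-2, 5)
Kw1 = (-20, 29)
w1·Kw1 = (-2)·(-20) + 5·29 = 185; w1·w1 = (-2)·(-2) + 5·5 = 29
λ ≈ 185/29 = 6.3793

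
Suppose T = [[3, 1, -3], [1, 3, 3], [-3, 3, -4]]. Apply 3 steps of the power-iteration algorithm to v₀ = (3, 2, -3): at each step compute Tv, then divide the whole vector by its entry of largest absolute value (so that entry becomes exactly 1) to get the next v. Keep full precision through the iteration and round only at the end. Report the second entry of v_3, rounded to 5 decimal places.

-0.26267

Tv0 = (20.000000, 0.000000, 9.000000); divide by 20.000000 → v1 = (1.000000, 0.000000, 0.450000)
Tv1 = (1.650000, 2.350000, -4.800000); divide by -4.800000 → v2 = (-0.343750, -0.489583, 1.000000)
Tv2 = (-4.520833, 1.187500, -4.437500); divide by -4.520833 → v3 = (1.000000, -0.262673, 0.981567)
Requested entry of v3: -114/434 = -0.26267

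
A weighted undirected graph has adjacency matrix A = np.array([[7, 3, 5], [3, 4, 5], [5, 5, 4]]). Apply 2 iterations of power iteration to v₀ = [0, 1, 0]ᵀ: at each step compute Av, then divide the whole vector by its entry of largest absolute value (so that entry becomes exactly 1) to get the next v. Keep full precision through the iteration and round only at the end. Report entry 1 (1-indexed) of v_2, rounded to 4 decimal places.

1.0000

Av0 = (3.00000, 4.00000, 5.00000); divide by 5.00000 → v1 = (0.60000, 0.80000, 1.00000)
Av1 = (11.60000, 10.00000, 11.00000); divide by 11.60000 → v2 = (1.00000, 0.86207, 0.94828)
Requested entry of v2: 58/58 = 1.0000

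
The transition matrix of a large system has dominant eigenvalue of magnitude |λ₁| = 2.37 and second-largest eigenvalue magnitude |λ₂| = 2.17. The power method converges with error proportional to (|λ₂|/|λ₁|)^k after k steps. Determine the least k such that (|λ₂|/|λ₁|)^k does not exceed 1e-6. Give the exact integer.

|λ₂/λ₁| = 2.17/2.37 = 0.91561
Need k ≥ ln(1e-6) / ln(0.91561) = -13.8155 / -0.0882 ≈ 156.705
Smallest integer k satisfying the bound: 157

157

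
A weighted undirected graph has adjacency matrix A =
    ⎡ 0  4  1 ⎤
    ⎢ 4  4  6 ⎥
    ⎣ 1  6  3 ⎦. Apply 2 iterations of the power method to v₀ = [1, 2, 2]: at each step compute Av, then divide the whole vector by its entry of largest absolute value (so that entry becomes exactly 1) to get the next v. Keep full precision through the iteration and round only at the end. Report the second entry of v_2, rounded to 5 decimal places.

1.00000

Av0 = (10.000000, 24.000000, 19.000000); divide by 24.000000 → v1 = (0.416667, 1.000000, 0.791667)
Av1 = (4.791667, 10.416667, 8.791667); divide by 10.416667 → v2 = (0.460000, 1.000000, 0.844000)
Requested entry of v2: 250/250 = 1.00000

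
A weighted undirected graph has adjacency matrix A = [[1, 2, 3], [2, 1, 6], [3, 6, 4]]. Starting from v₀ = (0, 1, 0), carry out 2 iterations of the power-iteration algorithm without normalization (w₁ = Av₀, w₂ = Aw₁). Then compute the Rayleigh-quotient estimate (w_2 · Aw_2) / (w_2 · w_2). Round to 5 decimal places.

9.65646

w1 = Av₀ = (1·0 + 2·1 + 3·0; 2·0 + 1·1 + 6·0; 3·0 + 6·1 + 4·0) = (2, 1, 6)
w2 = Aw1 = (1·2 + 2·1 + 3·6; 2·2 + 1·1 + 6·6; 3·2 + 6·1 + 4·6) = (22, 41, 36)
Aw2 = (212, 301, 456)
w2·Aw2 = 22·212 + 41·301 + 36·456 = 33421; w2·w2 = 22·22 + 41·41 + 36·36 = 3461
λ ≈ 33421/3461 = 9.65646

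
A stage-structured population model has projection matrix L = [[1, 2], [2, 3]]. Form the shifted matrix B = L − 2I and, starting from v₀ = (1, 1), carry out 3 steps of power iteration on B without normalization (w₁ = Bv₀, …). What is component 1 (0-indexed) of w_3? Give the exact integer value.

15

B = L − 2I has rows (-1, 2); (2, 1)
w1 = Bv₀ = ((-1)·1 + 2·1; 2·1 + 1·1) = (1, 3)
w2 = Bw1 = ((-1)·1 + 2·3; 2·1 + 1·3) = (5, 5)
w3 = Bw2 = (5, 15)
Requested component of w3: 15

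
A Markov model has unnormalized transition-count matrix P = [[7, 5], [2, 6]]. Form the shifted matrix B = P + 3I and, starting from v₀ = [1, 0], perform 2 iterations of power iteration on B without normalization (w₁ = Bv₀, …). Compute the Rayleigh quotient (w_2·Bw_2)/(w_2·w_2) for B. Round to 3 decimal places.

B = P + 3I has rows (10, 5); (2, 9)
w1 = Bv₀ = (10, 2)
w2 = Bw1 = (110, 38)
Bw2 = (1290, 562)
w2·Bw2 = 163256; w2·w2 = 13544; μ ≈ 163256/13544 = 12.054

12.054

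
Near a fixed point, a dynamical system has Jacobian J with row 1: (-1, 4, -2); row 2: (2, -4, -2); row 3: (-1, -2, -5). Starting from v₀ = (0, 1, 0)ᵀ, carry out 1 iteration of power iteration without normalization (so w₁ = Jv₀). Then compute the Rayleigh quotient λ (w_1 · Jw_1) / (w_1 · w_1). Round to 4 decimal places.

λ ≈ -5.6667

w1 = Jv₀ = (4, -4, -2)
Jw1 = (-16, 28, 14)
w1·Jw1 = 4·(-16) + (-4)·28 + (-2)·14 = -204; w1·w1 = 4·4 + (-4)·(-4) + (-2)·(-2) = 36
λ ≈ -204/36 = -5.6667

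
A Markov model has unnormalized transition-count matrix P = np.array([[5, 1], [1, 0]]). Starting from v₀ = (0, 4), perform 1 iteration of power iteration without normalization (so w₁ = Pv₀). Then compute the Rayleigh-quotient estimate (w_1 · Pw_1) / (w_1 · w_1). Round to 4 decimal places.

λ ≈ 5.0000

w1 = Pv₀ = (4, 0)
Pw1 = (20, 4)
w1·Pw1 = 4·20 + 0·4 = 80; w1·w1 = 4·4 + 0·0 = 16
λ ≈ 80/16 = 5.0000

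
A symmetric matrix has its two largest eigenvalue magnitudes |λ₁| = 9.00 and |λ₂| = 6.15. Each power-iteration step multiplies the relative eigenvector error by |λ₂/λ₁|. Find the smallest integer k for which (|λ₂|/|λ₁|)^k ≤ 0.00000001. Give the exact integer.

49

|λ₂/λ₁| = 6.15/9.00 = 0.68333
Need k ≥ ln(0.00000001) / ln(0.68333) = -18.4207 / -0.3808 ≈ 48.377
Smallest integer k satisfying the bound: 49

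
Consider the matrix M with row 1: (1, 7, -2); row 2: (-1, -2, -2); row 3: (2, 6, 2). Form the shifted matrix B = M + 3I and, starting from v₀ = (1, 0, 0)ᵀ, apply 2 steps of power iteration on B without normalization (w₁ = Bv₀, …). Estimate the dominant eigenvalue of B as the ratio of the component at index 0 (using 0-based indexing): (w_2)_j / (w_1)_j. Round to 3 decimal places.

μ ≈ 1.250

B = M + 3I has rows (4, 7, -2); (-1, 1, -2); (2, 6, 5)
w1 = Bv₀ = (4, -1, 2)
w2 = Bw1 = (5, -9, 12)
Ratio: 5/4 = 1.250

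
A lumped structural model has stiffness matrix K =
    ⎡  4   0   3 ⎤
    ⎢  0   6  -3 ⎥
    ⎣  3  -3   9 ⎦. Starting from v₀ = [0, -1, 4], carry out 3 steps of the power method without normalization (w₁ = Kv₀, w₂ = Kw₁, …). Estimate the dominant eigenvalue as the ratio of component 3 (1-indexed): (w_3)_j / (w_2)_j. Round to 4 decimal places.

11.6531

w1 = Kv₀ = (4·0 + 0·(-1) + 3·4; 0·0 + 6·(-1) + (-3)·4; 3·0 + (-3)·(-1) + 9·4) = (12, -18, 39)
w2 = Kw1 = (4·12 + 0·(-18) + 3·39; 0·12 + 6·(-18) + (-3)·39; 3·12 + (-3)·(-18) + 9·39) = (165, -225, 441)
w3 = Kw2 = (1983, -2673, 5139)
Ratio at component: 5139 / 441 = 11.6531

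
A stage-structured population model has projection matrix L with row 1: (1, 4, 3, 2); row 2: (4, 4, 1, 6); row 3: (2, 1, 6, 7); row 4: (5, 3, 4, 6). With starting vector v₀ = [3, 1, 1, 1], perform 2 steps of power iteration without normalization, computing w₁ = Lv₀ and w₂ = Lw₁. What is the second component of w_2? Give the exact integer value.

w1 = Lv₀ = (12, 23, 20, 28)
w2 = Lw1 = (220, 328, 363, 377)
The requested component of w2 is 328.

328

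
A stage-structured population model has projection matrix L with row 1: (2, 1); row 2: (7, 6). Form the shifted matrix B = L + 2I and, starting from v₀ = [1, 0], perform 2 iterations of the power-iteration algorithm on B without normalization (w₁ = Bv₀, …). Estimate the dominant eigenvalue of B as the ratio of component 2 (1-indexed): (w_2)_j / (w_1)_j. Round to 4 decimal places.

μ ≈ 12.0000

B = L + 2I has rows (4, 1); (7, 8)
w1 = Bv₀ = (4·1 + 1·0; 7·1 + 8·0) = (4, 7)
w2 = Bw1 = (4·4 + 1·7; 7·4 + 8·7) = (23, 84)
Ratio: 84/7 = 12.0000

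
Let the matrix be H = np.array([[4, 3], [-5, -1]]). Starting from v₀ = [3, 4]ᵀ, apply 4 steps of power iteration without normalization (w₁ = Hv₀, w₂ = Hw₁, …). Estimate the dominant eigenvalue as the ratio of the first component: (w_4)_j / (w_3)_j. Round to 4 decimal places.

w1 = Hv₀ = (4·3 + 3·4; (-5)·3 + (-1)·4) = (24, -19)
w2 = Hw1 = (4·24 + 3·(-19); (-5)·24 + (-1)·(-19)) = (39, -101)
w3 = Hw2 = (-147, -94)
w4 = Hw3 = (-870, 829)
Ratio at component: -870 / -147 = 5.9184

λ ≈ 5.9184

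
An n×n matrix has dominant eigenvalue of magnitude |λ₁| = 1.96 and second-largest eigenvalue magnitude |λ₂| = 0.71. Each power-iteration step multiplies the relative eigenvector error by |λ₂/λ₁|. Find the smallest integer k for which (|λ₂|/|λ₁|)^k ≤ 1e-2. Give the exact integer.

5

|λ₂/λ₁| = 0.71/1.96 = 0.36224
Need k ≥ ln(1e-2) / ln(0.36224) = -4.6052 / -1.0154 ≈ 4.535
Smallest integer k satisfying the bound: 5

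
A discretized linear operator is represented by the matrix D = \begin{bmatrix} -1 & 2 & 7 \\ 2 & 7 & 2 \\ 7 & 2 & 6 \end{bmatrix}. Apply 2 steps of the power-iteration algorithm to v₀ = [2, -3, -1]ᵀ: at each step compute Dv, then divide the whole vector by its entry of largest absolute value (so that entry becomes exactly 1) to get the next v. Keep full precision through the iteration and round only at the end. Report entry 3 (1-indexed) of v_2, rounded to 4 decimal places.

0.8239

Dv0 = (-15.00000, -19.00000, 2.00000); divide by -19.00000 → v1 = (0.78947, 1.00000, -0.10526)
Dv1 = (0.47368, 8.36842, 6.89474); divide by 8.36842 → v2 = (0.05660, 1.00000, 0.82390)
Requested entry of v2: -131/-159 = 0.8239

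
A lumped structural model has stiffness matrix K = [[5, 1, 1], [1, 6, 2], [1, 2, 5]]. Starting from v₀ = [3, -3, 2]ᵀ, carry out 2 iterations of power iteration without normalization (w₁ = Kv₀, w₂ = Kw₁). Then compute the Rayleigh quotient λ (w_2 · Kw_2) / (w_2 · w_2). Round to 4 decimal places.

w1 = Kv₀ = (5·3 + 1·(-3) + 1·2; 1·3 + 6·(-3) + 2·2; 1·3 + 2·(-3) + 5·2) = (14, -11, 7)
w2 = Kw1 = (5·14 + 1·(-11) + 1·7; 1·14 + 6·(-11) + 2·7; 1·14 + 2·(-11) + 5·7) = (66, -38, 27)
Kw2 = (319, -108, 125)
w2·Kw2 = 66·319 + (-38)·(-108) + 27·125 = 28533; w2·w2 = 66·66 + (-38)·(-38) + 27·27 = 6529
λ ≈ 28533/6529 = 4.3702

4.3702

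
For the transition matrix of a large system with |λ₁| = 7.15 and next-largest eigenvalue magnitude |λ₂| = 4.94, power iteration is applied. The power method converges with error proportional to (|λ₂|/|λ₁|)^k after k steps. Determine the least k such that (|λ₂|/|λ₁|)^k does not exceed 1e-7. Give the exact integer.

|λ₂/λ₁| = 4.94/7.15 = 0.69091
Need k ≥ ln(1e-7) / ln(0.69091) = -16.1181 / -0.3697 ≈ 43.592
Smallest integer k satisfying the bound: 44

44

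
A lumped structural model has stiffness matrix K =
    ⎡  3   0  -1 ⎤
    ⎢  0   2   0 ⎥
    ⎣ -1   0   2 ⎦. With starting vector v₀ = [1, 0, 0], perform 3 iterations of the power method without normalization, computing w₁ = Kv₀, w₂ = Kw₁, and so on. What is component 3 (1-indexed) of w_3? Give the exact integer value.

w1 = Kv₀ = (3·1 + 0·0 + (-1)·0; 0·1 + 2·0 + 0·0; (-1)·1 + 0·0 + 2·0) = (3, 0, -1)
w2 = Kw1 = (3·3 + 0·0 + (-1)·(-1); 0·3 + 2·0 + 0·(-1); (-1)·3 + 0·0 + 2·(-1)) = (10, 0, -5)
w3 = Kw2 = (35, 0, -20)
The requested component of w3 is -20.

-20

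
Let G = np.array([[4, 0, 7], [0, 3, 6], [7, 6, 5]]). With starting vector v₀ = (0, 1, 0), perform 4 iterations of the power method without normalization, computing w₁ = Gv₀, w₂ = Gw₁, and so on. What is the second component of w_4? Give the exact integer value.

6093

w1 = Gv₀ = (0, 3, 6)
w2 = Gw1 = (42, 45, 48)
w3 = Gw2 = (504, 423, 804)
w4 = Gw3 = (7644, 6093, 10086)
The requested component of w4 is 6093.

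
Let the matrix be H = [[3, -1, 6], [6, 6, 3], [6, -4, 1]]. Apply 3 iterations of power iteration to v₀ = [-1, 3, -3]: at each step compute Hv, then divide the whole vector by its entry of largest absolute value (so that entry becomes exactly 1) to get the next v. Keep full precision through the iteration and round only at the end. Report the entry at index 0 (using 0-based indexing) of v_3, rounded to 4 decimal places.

Hv0 = (-24.00000, 3.00000, -21.00000); divide by -24.00000 → v1 = (1.00000, -0.12500, 0.87500)
Hv1 = (8.37500, 7.87500, 7.37500); divide by 8.37500 → v2 = (1.00000, 0.94030, 0.88060)
Hv2 = (7.34328, 14.28358, 3.11940); divide by 14.28358 → v3 = (0.51411, 1.00000, 0.21839)
Requested entry of v3: -1476/-2871 = 0.5141

0.5141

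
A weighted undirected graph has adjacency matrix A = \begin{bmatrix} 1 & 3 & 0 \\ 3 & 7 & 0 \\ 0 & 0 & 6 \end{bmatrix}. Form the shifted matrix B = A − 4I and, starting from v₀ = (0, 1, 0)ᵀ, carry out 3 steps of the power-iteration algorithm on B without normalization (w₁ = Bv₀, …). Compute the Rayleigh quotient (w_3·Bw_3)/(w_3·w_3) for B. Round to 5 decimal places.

3.00000

B = A − 4I has rows (-3, 3, 0); (3, 3, 0); (0, 0, 2)
w1 = Bv₀ = (3, 3, 0)
w2 = Bw1 = (0, 18, 0)
w3 = Bw2 = (54, 54, 0)
Bw3 = (0, 324, 0)
w3·Bw3 = 17496; w3·w3 = 5832; μ ≈ 17496/5832 = 3.00000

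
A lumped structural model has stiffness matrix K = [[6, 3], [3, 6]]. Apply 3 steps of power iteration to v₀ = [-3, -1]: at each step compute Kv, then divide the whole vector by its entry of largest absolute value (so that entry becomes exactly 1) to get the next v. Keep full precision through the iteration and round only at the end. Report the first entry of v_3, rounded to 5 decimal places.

Kv0 = (-21.000000, -15.000000); divide by -21.000000 → v1 = (1.000000, 0.714286)
Kv1 = (8.142857, 7.285714); divide by 8.142857 → v2 = (1.000000, 0.894737)
Kv2 = (8.684211, 8.368421); divide by 8.684211 → v3 = (1.000000, 0.963636)
Requested entry of v3: -1485/-1485 = 1.00000

1.00000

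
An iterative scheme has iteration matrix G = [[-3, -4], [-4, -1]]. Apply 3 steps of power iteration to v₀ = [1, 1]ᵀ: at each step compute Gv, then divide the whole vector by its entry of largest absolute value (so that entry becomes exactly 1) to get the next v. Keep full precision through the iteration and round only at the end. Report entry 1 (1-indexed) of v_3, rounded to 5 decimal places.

1.00000

Gv0 = (-7.000000, -5.000000); divide by -7.000000 → v1 = (1.000000, 0.714286)
Gv1 = (-5.857143, -4.714286); divide by -5.857143 → v2 = (1.000000, 0.804878)
Gv2 = (-6.219512, -4.804878); divide by -6.219512 → v3 = (1.000000, 0.772549)
Requested entry of v3: -255/-255 = 1.00000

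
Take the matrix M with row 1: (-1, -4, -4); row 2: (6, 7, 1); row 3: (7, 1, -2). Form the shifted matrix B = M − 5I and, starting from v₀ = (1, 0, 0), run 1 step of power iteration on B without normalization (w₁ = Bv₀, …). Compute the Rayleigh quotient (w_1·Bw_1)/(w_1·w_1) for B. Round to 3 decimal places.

B = M − 5I has rows (-6, -4, -4); (6, 2, 1); (7, 1, -7)
w1 = Bv₀ = (-6, 6, 7)
Bw1 = (-16, -17, -85)
w1·Bw1 = -601; w1·w1 = 121; μ ≈ -601/121 = -4.967

μ ≈ -4.967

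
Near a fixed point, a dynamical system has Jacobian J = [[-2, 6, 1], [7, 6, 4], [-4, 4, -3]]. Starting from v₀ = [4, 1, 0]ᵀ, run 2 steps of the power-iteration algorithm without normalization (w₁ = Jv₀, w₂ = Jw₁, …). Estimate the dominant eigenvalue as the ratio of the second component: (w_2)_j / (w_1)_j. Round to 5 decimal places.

λ ≈ 4.17647

w1 = Jv₀ = ((-2)·4 + 6·1 + 1·0; 7·4 + 6·1 + 4·0; (-4)·4 + 4·1 + (-3)·0) = (-2, 34, -12)
w2 = Jw1 = ((-2)·(-2) + 6·34 + 1·(-12); 7·(-2) + 6·34 + 4·(-12); (-4)·(-2) + 4·34 + (-3)·(-12)) = (196, 142, 180)
Ratio at component: 142 / 34 = 4.17647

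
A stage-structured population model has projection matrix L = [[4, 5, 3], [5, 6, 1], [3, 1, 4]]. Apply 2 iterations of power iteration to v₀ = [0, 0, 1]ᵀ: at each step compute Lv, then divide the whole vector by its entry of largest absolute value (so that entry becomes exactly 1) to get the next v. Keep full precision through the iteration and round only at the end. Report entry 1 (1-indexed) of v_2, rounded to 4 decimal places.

Lv0 = (3.00000, 1.00000, 4.00000); divide by 4.00000 → v1 = (0.75000, 0.25000, 1.00000)
Lv1 = (7.25000, 6.25000, 6.50000); divide by 7.25000 → v2 = (1.00000, 0.86207, 0.89655)
Requested entry of v2: 29/29 = 1.0000

1.0000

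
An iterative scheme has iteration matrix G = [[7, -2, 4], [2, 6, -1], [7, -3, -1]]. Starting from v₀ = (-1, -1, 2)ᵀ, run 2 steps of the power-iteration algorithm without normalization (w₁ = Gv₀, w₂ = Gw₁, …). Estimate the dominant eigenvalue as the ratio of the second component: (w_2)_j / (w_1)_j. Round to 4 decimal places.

4.8000

w1 = Gv₀ = (7·(-1) + (-2)·(-1) + 4·2; 2·(-1) + 6·(-1) + (-1)·2; 7·(-1) + (-3)·(-1) + (-1)·2) = (3, -10, -6)
w2 = Gw1 = (7·3 + (-2)·(-10) + 4·(-6); 2·3 + 6·(-10) + (-1)·(-6); 7·3 + (-3)·(-10) + (-1)·(-6)) = (17, -48, 57)
Ratio at component: -48 / -10 = 4.8000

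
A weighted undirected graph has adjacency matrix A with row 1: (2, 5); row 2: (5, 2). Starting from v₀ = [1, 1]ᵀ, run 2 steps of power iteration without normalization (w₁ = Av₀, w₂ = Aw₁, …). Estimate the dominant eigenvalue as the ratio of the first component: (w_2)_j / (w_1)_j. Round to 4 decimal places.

w1 = Av₀ = (2·1 + 5·1; 5·1 + 2·1) = (7, 7)
w2 = Aw1 = (2·7 + 5·7; 5·7 + 2·7) = (49, 49)
Ratio at component: 49 / 7 = 7.0000

λ ≈ 7.0000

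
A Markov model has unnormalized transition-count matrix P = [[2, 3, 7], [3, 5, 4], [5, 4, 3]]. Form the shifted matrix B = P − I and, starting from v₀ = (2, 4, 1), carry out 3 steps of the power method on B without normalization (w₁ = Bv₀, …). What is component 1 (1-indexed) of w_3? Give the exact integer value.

2987

B = P − I has rows (1, 3, 7); (3, 4, 4); (5, 4, 2)
w1 = Bv₀ = (1·2 + 3·4 + 7·1; 3·2 + 4·4 + 4·1; 5·2 + 4·4 + 2·1) = (21, 26, 28)
w2 = Bw1 = (1·21 + 3·26 + 7·28; 3·21 + 4·26 + 4·28; 5·21 + 4·26 + 2·28) = (295, 279, 265)
w3 = Bw2 = (2987, 3061, 3121)
Requested component of w3: 2987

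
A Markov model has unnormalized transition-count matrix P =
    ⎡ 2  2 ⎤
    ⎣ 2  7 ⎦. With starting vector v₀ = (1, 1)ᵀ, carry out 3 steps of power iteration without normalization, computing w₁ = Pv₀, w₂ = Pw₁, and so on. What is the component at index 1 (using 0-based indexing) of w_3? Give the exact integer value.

w1 = Pv₀ = (2·1 + 2·1; 2·1 + 7·1) = (4, 9)
w2 = Pw1 = (2·4 + 2·9; 2·4 + 7·9) = (26, 71)
w3 = Pw2 = (194, 549)
The requested component of w3 is 549.

549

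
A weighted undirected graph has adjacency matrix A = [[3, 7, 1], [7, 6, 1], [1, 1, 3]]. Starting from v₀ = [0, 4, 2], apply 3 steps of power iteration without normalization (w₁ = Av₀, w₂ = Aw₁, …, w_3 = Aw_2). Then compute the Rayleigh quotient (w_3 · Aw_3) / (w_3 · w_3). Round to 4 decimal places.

11.8803

w1 = Av₀ = (3·0 + 7·4 + 1·2; 7·0 + 6·4 + 1·2; 1·0 + 1·4 + 3·2) = (30, 26, 10)
w2 = Aw1 = (3·30 + 7·26 + 1·10; 7·30 + 6·26 + 1·10; 1·30 + 1·26 + 3·10) = (282, 376, 86)
w3 = Aw2 = (3564, 4316, 916)
Aw3 = (41820, 51760, 10628)
w3·Aw3 = 3564·41820 + 4316·51760 + 916·10628 = 382177888; w3·w3 = 3564·3564 + 4316·4316 + 916·916 = 32169008
λ ≈ 382177888/32169008 = 11.8803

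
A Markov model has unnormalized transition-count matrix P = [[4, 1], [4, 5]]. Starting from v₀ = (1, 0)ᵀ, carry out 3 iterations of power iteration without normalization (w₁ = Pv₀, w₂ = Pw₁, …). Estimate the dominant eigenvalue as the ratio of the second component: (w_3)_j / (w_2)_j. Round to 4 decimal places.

w1 = Pv₀ = (4·1 + 1·0; 4·1 + 5·0) = (4, 4)
w2 = Pw1 = (4·4 + 1·4; 4·4 + 5·4) = (20, 36)
w3 = Pw2 = (116, 260)
Ratio at component: 260 / 36 = 7.2222

λ ≈ 7.2222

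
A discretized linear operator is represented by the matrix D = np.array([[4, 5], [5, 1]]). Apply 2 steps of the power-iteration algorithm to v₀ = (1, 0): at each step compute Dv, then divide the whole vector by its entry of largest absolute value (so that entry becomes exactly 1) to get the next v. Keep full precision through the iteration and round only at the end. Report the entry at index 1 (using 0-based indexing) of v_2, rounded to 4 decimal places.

0.6098

Dv0 = (4.00000, 5.00000); divide by 5.00000 → v1 = (0.80000, 1.00000)
Dv1 = (8.20000, 5.00000); divide by 8.20000 → v2 = (1.00000, 0.60976)
Requested entry of v2: 25/41 = 0.6098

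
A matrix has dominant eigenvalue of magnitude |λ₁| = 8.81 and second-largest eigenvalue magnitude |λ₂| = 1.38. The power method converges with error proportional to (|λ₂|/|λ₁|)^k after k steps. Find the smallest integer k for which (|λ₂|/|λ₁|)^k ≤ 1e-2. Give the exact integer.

3

|λ₂/λ₁| = 1.38/8.81 = 0.15664
Need k ≥ ln(1e-2) / ln(0.15664) = -4.6052 / -1.8538 ≈ 2.484
Smallest integer k satisfying the bound: 3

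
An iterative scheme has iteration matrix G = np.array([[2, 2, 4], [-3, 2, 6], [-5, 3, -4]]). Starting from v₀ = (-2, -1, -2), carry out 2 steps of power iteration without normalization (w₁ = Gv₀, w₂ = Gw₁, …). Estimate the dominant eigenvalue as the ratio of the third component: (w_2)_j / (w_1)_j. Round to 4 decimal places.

-0.9333

w1 = Gv₀ = (-14, -8, 15)
w2 = Gw1 = (16, 116, -14)
Ratio at component: -14 / 15 = -0.9333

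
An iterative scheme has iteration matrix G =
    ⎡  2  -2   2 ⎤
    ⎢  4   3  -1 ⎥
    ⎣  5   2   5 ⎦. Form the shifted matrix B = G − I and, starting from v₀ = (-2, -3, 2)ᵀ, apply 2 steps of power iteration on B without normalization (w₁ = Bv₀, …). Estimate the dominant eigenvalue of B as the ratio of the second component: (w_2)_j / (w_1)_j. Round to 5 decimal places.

B = G − I has rows (1, -2, 2); (4, 2, -1); (5, 2, 4)
w1 = Bv₀ = (8, -16, -8)
w2 = Bw1 = (24, 8, -24)
Ratio: 8/-16 = -0.50000

μ ≈ -0.50000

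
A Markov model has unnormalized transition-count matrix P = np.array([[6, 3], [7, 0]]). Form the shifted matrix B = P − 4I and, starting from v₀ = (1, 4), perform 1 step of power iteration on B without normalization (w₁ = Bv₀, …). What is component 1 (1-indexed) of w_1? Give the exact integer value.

14

B = P − 4I has rows (2, 3); (7, -4)
w1 = Bv₀ = (2·1 + 3·4; 7·1 + (-4)·4) = (14, -9)
Requested component of w1: 14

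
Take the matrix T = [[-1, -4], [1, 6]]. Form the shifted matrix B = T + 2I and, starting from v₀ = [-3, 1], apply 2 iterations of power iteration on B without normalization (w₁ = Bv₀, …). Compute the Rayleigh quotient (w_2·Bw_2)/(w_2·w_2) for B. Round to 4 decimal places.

6.6634

B = T + 2I has rows (1, -4); (1, 8)
w1 = Bv₀ = (-7, 5)
w2 = Bw1 = (-27, 33)
Bw2 = (-159, 237)
w2·Bw2 = 12114; w2·w2 = 1818; μ ≈ 12114/1818 = 6.6634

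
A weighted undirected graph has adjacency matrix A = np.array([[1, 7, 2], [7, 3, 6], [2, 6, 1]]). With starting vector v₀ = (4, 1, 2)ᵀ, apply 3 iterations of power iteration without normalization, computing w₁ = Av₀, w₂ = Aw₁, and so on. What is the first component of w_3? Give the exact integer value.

3266

w1 = Av₀ = (1·4 + 7·1 + 2·2; 7·4 + 3·1 + 6·2; 2·4 + 6·1 + 1·2) = (15, 43, 16)
w2 = Aw1 = (1·15 + 7·43 + 2·16; 7·15 + 3·43 + 6·16; 2·15 + 6·43 + 1·16) = (348, 330, 304)
w3 = Aw2 = (3266, 5250, 2980)
The requested component of w3 is 3266.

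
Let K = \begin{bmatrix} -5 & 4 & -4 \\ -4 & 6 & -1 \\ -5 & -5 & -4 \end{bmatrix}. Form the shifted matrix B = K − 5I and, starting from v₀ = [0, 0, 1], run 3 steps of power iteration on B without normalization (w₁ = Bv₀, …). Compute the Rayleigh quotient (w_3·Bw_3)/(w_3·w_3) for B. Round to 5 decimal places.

-13.99407

B = K − 5I has rows (-10, 4, -4); (-4, 1, -1); (-5, -5, -9)
w1 = Bv₀ = ((-10)·0 + 4·0 + (-4)·1; (-4)·0 + 1·0 + (-1)·1; (-5)·0 + (-5)·0 + (-9)·1) = (-4, -1, -9)
w2 = Bw1 = ((-10)·(-4) + 4·(-1) + (-4)·(-9); (-4)·(-4) + 1·(-1) + (-1)·(-9); (-5)·(-4) + (-5)·(-1) + (-9)·(-9)) = (72, 24, 106)
w3 = Bw2 = (-1048, -370, -1434)
Bw3 = (14736, 5256, 19996)
w3·Bw3 = -46062312; w3·w3 = 3291560; μ ≈ -46062312/3291560 = -13.99407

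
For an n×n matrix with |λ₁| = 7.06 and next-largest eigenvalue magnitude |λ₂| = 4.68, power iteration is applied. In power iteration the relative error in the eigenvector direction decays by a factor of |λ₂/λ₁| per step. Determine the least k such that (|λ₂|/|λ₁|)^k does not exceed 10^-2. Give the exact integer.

12

|λ₂/λ₁| = 4.68/7.06 = 0.66289
Need k ≥ ln(10^-2) / ln(0.66289) = -4.6052 / -0.4111 ≈ 11.201
Smallest integer k satisfying the bound: 12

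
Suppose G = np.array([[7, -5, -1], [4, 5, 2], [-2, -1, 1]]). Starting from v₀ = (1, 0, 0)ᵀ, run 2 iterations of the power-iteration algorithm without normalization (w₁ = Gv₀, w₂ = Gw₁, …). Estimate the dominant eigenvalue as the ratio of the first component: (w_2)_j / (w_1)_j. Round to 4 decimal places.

w1 = Gv₀ = (7·1 + (-5)·0 + (-1)·0; 4·1 + 5·0 + 2·0; (-2)·1 + (-1)·0 + 1·0) = (7, 4, -2)
w2 = Gw1 = (7·7 + (-5)·4 + (-1)·(-2); 4·7 + 5·4 + 2·(-2); (-2)·7 + (-1)·4 + 1·(-2)) = (31, 44, -20)
Ratio at component: 31 / 7 = 4.4286

4.4286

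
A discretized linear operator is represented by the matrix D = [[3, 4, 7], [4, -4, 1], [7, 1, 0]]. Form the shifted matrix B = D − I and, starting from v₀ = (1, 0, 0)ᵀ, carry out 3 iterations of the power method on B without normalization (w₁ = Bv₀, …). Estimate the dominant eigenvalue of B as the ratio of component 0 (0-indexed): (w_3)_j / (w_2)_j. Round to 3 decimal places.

B = D − I has rows (2, 4, 7); (4, -5, 1); (7, 1, -1)
w1 = Bv₀ = (2, 4, 7)
w2 = Bw1 = (69, -5, 11)
w3 = Bw2 = (195, 312, 467)
Ratio: 195/69 = 2.826

2.826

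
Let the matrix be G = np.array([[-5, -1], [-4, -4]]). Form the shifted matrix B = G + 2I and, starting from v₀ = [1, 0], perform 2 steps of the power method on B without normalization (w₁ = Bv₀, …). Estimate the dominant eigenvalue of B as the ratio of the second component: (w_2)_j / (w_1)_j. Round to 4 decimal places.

B = G + 2I has rows (-3, -1); (-4, -2)
w1 = Bv₀ = ((-3)·1 + (-1)·0; (-4)·1 + (-2)·0) = (-3, -4)
w2 = Bw1 = ((-3)·(-3) + (-1)·(-4); (-4)·(-3) + (-2)·(-4)) = (13, 20)
Ratio: 20/-4 = -5.0000

-5.0000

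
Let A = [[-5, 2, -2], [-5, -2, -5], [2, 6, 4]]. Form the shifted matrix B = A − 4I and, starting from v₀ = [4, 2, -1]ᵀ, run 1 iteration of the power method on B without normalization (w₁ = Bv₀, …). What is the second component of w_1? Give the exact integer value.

-27

B = A − 4I has rows (-9, 2, -2); (-5, -6, -5); (2, 6, 0)
w1 = Bv₀ = ((-9)·4 + 2·2 + (-2)·(-1); (-5)·4 + (-6)·2 + (-5)·(-1); 2·4 + 6·2 + 0·(-1)) = (-30, -27, 20)
Requested component of w1: -27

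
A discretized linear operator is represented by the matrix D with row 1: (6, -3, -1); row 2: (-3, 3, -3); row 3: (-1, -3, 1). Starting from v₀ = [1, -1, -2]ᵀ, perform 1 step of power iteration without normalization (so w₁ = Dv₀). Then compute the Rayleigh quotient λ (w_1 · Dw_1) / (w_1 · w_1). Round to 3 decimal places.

w1 = Dv₀ = (6·1 + (-3)·(-1) + (-1)·(-2); (-3)·1 + 3·(-1) + (-3)·(-2); (-1)·1 + (-3)·(-1) + 1·(-2)) = (11, 0, 0)
Dw1 = (66, -33, -11)
w1·Dw1 = 11·66 + 0·(-33) + 0·(-11) = 726; w1·w1 = 11·11 + 0·0 + 0·0 = 121
λ ≈ 726/121 = 6.000

6.000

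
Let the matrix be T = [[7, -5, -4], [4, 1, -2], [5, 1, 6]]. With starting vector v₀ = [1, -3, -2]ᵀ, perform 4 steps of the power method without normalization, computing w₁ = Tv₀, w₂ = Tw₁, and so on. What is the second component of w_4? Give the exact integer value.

-945

w1 = Tv₀ = (7·1 + (-5)·(-3) + (-4)·(-2); 4·1 + 1·(-3) + (-2)·(-2); 5·1 + 1·(-3) + 6·(-2)) = (30, 5, -10)
w2 = Tw1 = (7·30 + (-5)·5 + (-4)·(-10); 4·30 + 1·5 + (-2)·(-10); 5·30 + 1·5 + 6·(-10)) = (225, 145, 95)
w3 = Tw2 = (470, 855, 1840)
w4 = Tw3 = (-8345, -945, 14245)
The requested component of w4 is -945.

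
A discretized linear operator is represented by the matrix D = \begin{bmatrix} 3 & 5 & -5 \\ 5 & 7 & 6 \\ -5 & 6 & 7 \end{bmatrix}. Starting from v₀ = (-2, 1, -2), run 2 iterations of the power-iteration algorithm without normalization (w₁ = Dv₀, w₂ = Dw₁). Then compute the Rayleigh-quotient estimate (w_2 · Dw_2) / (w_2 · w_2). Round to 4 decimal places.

7.6844

w1 = Dv₀ = (9, -15, 2)
w2 = Dw1 = (-58, -48, -121)
Dw2 = (191, -1352, -845)
w2·Dw2 = (-58)·191 + (-48)·(-1352) + (-121)·(-845) = 156063; w2·w2 = (-58)·(-58) + (-48)·(-48) + (-121)·(-121) = 20309
λ ≈ 156063/20309 = 7.6844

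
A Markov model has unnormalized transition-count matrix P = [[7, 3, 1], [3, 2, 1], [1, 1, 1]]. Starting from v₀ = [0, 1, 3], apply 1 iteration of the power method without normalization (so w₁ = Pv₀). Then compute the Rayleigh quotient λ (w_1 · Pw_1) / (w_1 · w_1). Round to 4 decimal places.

w1 = Pv₀ = (7·0 + 3·1 + 1·3; 3·0 + 2·1 + 1·3; 1·0 + 1·1 + 1·3) = (6, 5, 4)
Pw1 = (61, 32, 15)
w1·Pw1 = 6·61 + 5·32 + 4·15 = 586; w1·w1 = 6·6 + 5·5 + 4·4 = 77
λ ≈ 586/77 = 7.6104

λ ≈ 7.6104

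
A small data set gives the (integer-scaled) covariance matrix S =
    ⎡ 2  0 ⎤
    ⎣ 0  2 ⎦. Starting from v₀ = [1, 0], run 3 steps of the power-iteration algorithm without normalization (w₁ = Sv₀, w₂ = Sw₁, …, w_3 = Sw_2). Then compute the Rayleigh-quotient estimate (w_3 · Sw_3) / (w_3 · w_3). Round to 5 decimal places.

w1 = Sv₀ = (2, 0)
w2 = Sw1 = (4, 0)
w3 = Sw2 = (8, 0)
Sw3 = (16, 0)
w3·Sw3 = 8·16 + 0·0 = 128; w3·w3 = 8·8 + 0·0 = 64
λ ≈ 128/64 = 2.00000

2.00000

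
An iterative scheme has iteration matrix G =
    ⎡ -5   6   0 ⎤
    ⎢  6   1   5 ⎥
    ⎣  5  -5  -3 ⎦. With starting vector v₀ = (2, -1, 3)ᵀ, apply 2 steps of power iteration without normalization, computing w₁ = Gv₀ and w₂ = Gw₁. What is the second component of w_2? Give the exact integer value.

w1 = Gv₀ = (-16, 26, 6)
w2 = Gw1 = (236, -40, -228)
The requested component of w2 is -40.

-40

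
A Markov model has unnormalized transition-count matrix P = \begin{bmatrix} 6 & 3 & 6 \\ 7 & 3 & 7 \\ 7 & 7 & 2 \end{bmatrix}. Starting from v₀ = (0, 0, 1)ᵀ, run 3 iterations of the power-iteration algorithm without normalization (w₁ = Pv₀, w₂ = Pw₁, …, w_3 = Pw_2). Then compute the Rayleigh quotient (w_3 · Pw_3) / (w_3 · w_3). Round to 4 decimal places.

w1 = Pv₀ = (6·0 + 3·0 + 6·1; 7·0 + 3·0 + 7·1; 7·0 + 7·0 + 2·1) = (6, 7, 2)
w2 = Pw1 = (6·6 + 3·7 + 6·2; 7·6 + 3·7 + 7·2; 7·6 + 7·7 + 2·2) = (69, 77, 95)
w3 = Pw2 = (1215, 1379, 1212)
Pw3 = (18699, 21126, 20582)
w3·Pw3 = 1215·18699 + 1379·21126 + 1212·20582 = 76797423; w3·w3 = 1215·1215 + 1379·1379 + 1212·1212 = 4846810
λ ≈ 76797423/4846810 = 15.8449

15.8449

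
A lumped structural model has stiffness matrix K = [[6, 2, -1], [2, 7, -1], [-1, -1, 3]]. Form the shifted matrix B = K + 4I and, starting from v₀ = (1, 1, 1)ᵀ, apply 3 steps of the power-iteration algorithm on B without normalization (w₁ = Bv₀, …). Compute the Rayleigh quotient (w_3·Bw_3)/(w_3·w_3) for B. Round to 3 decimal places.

B = K + 4I has rows (10, 2, -1); (2, 11, -1); (-1, -1, 7)
w1 = Bv₀ = (10·1 + 2·1 + (-1)·1; 2·1 + 11·1 + (-1)·1; (-1)·1 + (-1)·1 + 7·1) = (11, 12, 5)
w2 = Bw1 = (10·11 + 2·12 + (-1)·5; 2·11 + 11·12 + (-1)·5; (-1)·11 + (-1)·12 + 7·5) = (129, 149, 12)
w3 = Bw2 = (1576, 1885, -194)
Bw3 = (19724, 24081, -4819)
w3·Bw3 = 77412595; w3·w3 = 6074637; μ ≈ 77412595/6074637 = 12.744

μ ≈ 12.744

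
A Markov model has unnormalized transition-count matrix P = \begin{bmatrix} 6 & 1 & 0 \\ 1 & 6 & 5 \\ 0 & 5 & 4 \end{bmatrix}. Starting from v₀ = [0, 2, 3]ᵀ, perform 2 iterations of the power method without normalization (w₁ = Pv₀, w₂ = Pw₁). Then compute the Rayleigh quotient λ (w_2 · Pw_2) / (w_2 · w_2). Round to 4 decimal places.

w1 = Pv₀ = (2, 27, 22)
w2 = Pw1 = (39, 274, 223)
Pw2 = (508, 2798, 2262)
w2·Pw2 = 39·508 + 274·2798 + 223·2262 = 1290890; w2·w2 = 39·39 + 274·274 + 223·223 = 126326
λ ≈ 1290890/126326 = 10.2187

λ ≈ 10.2187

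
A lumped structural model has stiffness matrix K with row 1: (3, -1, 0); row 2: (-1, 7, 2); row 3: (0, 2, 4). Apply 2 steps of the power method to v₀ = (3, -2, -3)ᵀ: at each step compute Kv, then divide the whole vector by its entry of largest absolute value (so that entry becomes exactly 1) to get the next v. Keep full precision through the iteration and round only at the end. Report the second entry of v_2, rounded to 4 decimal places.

1.0000

Kv0 = (11.00000, -23.00000, -16.00000); divide by -23.00000 → v1 = (-0.47826, 1.00000, 0.69565)
Kv1 = (-2.43478, 8.86957, 4.78261); divide by 8.86957 → v2 = (-0.27451, 1.00000, 0.53922)
Requested entry of v2: -204/-204 = 1.0000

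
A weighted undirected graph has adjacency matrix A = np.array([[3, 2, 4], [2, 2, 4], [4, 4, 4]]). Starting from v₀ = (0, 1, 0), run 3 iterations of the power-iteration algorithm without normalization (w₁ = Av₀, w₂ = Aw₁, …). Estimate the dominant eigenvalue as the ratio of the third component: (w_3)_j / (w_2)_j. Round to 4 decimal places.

w1 = Av₀ = (2, 2, 4)
w2 = Aw1 = (26, 24, 32)
w3 = Aw2 = (254, 228, 328)
Ratio at component: 328 / 32 = 10.2500

10.2500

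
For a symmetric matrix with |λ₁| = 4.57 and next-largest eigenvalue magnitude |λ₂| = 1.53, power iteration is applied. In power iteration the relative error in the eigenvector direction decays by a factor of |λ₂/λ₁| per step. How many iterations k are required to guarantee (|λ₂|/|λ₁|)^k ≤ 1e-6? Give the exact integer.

|λ₂/λ₁| = 1.53/4.57 = 0.33479
Need k ≥ ln(1e-6) / ln(0.33479) = -13.8155 / -1.0942 ≈ 12.626
Smallest integer k satisfying the bound: 13

13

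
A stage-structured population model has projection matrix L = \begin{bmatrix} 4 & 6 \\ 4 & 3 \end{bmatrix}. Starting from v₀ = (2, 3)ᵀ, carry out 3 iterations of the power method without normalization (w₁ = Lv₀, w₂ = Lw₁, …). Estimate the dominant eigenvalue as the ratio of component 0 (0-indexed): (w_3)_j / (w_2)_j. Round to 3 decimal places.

8.515

w1 = Lv₀ = (4·2 + 6·3; 4·2 + 3·3) = (26, 17)
w2 = Lw1 = (4·26 + 6·17; 4·26 + 3·17) = (206, 155)
w3 = Lw2 = (1754, 1289)
Ratio at component: 1754 / 206 = 8.515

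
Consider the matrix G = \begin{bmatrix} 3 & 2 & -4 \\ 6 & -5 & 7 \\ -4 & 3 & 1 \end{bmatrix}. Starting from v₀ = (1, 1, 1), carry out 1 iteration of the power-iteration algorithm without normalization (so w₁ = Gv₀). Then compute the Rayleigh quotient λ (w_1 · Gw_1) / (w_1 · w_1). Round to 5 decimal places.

-3.89231

w1 = Gv₀ = (3·1 + 2·1 + (-4)·1; 6·1 + (-5)·1 + 7·1; (-4)·1 + 3·1 + 1·1) = (1, 8, 0)
Gw1 = (19, -34, 20)
w1·Gw1 = 1·19 + 8·(-34) + 0·20 = -253; w1·w1 = 1·1 + 8·8 + 0·0 = 65
λ ≈ -253/65 = -3.89231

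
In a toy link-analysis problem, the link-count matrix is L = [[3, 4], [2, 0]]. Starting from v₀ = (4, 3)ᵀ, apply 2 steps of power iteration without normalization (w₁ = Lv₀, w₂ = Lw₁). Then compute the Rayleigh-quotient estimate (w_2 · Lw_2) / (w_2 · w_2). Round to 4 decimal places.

w1 = Lv₀ = (3·4 + 4·3; 2·4 + 0·3) = (24, 8)
w2 = Lw1 = (3·24 + 4·8; 2·24 + 0·8) = (104, 48)
Lw2 = (504, 208)
w2·Lw2 = 104·504 + 48·208 = 62400; w2·w2 = 104·104 + 48·48 = 13120
λ ≈ 62400/13120 = 4.7561

4.7561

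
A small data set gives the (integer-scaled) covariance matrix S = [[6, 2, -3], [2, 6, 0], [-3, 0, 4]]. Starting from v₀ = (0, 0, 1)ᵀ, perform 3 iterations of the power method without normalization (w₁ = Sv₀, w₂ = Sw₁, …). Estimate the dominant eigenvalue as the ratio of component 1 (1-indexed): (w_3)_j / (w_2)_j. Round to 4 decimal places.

w1 = Sv₀ = (-3, 0, 4)
w2 = Sw1 = (-30, -6, 25)
w3 = Sw2 = (-267, -96, 190)
Ratio at component: -267 / -30 = 8.9000

λ ≈ 8.9000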